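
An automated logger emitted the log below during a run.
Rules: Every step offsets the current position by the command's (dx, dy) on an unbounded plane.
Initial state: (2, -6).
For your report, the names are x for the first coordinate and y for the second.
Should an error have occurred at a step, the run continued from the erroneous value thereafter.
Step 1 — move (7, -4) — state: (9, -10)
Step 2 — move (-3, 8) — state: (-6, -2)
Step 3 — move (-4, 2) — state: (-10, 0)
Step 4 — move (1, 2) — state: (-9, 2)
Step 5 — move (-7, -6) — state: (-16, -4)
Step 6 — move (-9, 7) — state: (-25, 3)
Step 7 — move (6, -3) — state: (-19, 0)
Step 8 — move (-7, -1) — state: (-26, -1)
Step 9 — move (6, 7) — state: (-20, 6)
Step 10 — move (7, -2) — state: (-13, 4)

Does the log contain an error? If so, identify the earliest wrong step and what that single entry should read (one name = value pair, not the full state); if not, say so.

step 2, x = 6

Step 1: x = 2 + (7) = 9, y = -6 + (-4) = -10 — matches.
Step 2: x = 9 + (-3) = 6, y = -10 + (8) = -2 — the entry is off here.
First incorrect step: 2; the correct value is x = 6.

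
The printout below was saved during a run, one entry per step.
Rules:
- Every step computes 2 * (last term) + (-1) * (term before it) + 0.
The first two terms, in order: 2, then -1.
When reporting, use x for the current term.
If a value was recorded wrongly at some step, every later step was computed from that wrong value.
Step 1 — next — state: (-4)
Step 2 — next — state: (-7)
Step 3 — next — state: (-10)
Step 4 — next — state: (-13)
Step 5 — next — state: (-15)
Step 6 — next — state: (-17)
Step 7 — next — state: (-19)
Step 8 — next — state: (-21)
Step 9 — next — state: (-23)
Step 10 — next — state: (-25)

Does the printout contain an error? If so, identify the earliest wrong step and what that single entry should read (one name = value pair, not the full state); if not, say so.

step 5, x = -16

Recomputing the run from the initial state:
step 1: x = -4
step 2: x = -7
step 3: x = -10
step 4: x = -13
step 5: x = -16
step 6: x = -19
step 7: x = -22
step 8: x = -25
step 9: x = -28
step 10: x = -31
The first disagreement with the printout is at step 5, where the value should be x = -16.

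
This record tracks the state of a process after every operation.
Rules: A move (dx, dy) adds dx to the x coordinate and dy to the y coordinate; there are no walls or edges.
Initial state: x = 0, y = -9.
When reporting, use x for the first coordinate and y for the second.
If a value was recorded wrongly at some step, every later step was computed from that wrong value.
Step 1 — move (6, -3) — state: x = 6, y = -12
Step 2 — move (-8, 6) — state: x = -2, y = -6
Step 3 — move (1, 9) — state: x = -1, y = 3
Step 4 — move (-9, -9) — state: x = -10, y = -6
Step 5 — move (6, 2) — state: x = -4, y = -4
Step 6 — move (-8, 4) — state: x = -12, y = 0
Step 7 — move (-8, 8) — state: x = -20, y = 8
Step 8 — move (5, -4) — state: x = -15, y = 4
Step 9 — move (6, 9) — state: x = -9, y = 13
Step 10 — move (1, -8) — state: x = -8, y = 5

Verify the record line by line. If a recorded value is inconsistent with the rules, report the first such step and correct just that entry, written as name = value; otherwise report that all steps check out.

no error

1. x = 0 + (6) = 6, y = -9 + (-3) = -12 (exactly as logged)
2. x = 6 + (-8) = -2, y = -12 + (6) = -6 (in agreement)
3. x = -2 + (1) = -1, y = -6 + (9) = 3 (no discrepancy)
4. x = -1 + (-9) = -10, y = 3 + (-9) = -6 (consistent with the record)
5. x = -10 + (6) = -4, y = -6 + (2) = -4 (verified)
6. x = -4 + (-8) = -12, y = -4 + (4) = 0 (verified)
7. x = -12 + (-8) = -20, y = 0 + (8) = 8 (agrees with the record)
8. x = -20 + (5) = -15, y = 8 + (-4) = 4 (same as recorded)
9. x = -15 + (6) = -9, y = 4 + (9) = 13 (exactly as logged)
10. x = -9 + (1) = -8, y = 13 + (-8) = 5 (checks out)
Nothing is out of place; the run is error-free.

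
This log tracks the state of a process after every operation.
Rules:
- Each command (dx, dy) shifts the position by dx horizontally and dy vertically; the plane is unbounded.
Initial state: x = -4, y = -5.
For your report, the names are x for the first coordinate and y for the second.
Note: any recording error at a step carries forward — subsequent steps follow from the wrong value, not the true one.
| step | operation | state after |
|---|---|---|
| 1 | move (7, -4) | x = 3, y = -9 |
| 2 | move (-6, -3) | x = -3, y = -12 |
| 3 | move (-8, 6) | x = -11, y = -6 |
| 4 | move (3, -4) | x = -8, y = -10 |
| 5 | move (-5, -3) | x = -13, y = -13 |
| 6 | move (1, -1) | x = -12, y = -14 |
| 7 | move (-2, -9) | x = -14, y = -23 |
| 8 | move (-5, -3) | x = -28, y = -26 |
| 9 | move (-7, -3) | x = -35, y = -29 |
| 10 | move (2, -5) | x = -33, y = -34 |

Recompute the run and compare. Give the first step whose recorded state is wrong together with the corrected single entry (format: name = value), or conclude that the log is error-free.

step 8, x = -19

Recomputing the run from the initial state:
step 1: x = 3, y = -9
step 2: x = -3, y = -12
step 3: x = -11, y = -6
step 4: x = -8, y = -10
step 5: x = -13, y = -13
step 6: x = -12, y = -14
step 7: x = -14, y = -23
step 8: x = -19, y = -26
step 9: x = -26, y = -29
step 10: x = -24, y = -34
The first disagreement with the log is at step 8, where the value should be x = -19.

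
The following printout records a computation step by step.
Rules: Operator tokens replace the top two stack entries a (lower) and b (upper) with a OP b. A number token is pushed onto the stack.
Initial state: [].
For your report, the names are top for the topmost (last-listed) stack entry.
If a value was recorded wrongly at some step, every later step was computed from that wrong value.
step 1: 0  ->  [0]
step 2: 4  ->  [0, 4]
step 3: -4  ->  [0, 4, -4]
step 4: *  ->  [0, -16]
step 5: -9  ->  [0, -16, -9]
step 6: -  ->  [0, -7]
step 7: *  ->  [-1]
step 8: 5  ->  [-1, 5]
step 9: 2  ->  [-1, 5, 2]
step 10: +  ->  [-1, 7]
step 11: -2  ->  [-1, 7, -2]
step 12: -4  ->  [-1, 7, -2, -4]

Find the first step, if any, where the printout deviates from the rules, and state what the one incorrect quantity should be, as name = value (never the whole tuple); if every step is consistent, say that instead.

Recomputing the run from the initial state:
step 1: [0]
step 2: [0, 4]
step 3: [0, 4, -4]
step 4: [0, -16]
step 5: [0, -16, -9]
step 6: [0, -7]
step 7: [0]
step 8: [0, 5]
step 9: [0, 5, 2]
step 10: [0, 7]
step 11: [0, 7, -2]
step 12: [0, 7, -2, -4]
The first disagreement with the printout is at step 7, where the value should be top = 0.

step 7, top = 0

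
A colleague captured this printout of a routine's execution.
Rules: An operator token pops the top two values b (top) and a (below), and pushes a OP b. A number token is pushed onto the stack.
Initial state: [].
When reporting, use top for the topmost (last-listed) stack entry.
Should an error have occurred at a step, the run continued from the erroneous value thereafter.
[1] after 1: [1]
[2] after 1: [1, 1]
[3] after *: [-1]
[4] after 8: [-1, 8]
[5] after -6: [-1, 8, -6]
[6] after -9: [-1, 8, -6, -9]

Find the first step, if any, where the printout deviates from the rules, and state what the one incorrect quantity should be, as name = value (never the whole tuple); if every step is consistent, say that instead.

step 3, top = 1

Recomputing the run from the initial state:
step 1: [1]
step 2: [1, 1]
step 3: [1]
step 4: [1, 8]
step 5: [1, 8, -6]
step 6: [1, 8, -6, -9]
The first disagreement with the printout is at step 3, where the value should be top = 1.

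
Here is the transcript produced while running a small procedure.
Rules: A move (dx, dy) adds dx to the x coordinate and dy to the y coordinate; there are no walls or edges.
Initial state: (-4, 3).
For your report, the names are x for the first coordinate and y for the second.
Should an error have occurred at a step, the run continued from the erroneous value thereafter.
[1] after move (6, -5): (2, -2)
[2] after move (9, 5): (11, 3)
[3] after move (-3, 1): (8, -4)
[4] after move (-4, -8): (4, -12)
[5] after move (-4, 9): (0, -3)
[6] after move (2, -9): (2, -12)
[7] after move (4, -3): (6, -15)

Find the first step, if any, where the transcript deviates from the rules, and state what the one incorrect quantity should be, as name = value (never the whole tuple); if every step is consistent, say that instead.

Recomputing the run from the initial state:
step 1: x = 2, y = -2
step 2: x = 11, y = 3
step 3: x = 8, y = 4
step 4: x = 4, y = -4
step 5: x = 0, y = 5
step 6: x = 2, y = -4
step 7: x = 6, y = -7
The first disagreement with the transcript is at step 3, where the value should be y = 4.

step 3, y = 4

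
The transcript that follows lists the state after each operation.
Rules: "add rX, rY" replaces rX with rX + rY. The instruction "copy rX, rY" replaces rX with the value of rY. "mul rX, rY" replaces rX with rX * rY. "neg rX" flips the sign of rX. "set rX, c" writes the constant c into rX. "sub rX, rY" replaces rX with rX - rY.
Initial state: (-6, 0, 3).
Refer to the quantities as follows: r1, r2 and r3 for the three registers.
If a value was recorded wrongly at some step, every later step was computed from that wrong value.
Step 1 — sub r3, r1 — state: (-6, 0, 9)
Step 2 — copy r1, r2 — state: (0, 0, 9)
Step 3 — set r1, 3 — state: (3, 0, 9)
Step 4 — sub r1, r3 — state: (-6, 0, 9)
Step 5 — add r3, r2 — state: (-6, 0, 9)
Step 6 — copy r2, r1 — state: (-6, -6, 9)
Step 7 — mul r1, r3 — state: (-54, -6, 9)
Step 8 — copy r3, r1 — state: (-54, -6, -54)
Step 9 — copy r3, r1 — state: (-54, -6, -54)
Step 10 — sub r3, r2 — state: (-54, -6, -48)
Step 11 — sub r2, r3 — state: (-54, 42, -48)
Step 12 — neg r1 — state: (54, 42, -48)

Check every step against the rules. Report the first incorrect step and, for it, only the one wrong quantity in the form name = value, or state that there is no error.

Recomputing the run from the initial state:
step 1: r1 = -6, r2 = 0, r3 = 9
step 2: r1 = 0, r2 = 0, r3 = 9
step 3: r1 = 3, r2 = 0, r3 = 9
step 4: r1 = -6, r2 = 0, r3 = 9
step 5: r1 = -6, r2 = 0, r3 = 9
step 6: r1 = -6, r2 = -6, r3 = 9
step 7: r1 = -54, r2 = -6, r3 = 9
step 8: r1 = -54, r2 = -6, r3 = -54
step 9: r1 = -54, r2 = -6, r3 = -54
step 10: r1 = -54, r2 = -6, r3 = -48
step 11: r1 = -54, r2 = 42, r3 = -48
step 12: r1 = 54, r2 = 42, r3 = -48
This matches the transcript at every step.

no error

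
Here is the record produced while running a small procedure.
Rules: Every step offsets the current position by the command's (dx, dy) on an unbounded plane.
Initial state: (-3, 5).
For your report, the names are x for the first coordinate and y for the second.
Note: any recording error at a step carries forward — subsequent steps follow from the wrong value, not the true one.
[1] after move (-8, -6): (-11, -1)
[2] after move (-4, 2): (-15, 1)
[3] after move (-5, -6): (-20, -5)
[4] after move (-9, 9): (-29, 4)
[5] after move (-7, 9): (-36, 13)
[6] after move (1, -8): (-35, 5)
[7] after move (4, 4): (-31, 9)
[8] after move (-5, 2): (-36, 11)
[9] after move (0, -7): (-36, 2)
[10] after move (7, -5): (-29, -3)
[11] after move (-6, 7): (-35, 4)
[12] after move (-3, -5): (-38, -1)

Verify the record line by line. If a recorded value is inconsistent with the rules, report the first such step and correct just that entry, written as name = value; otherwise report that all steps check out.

step 9, y = 4

Recomputing the run from the initial state:
step 1: x = -11, y = -1
step 2: x = -15, y = 1
step 3: x = -20, y = -5
step 4: x = -29, y = 4
step 5: x = -36, y = 13
step 6: x = -35, y = 5
step 7: x = -31, y = 9
step 8: x = -36, y = 11
step 9: x = -36, y = 4
step 10: x = -29, y = -1
step 11: x = -35, y = 6
step 12: x = -38, y = 1
The first disagreement with the record is at step 9, where the value should be y = 4.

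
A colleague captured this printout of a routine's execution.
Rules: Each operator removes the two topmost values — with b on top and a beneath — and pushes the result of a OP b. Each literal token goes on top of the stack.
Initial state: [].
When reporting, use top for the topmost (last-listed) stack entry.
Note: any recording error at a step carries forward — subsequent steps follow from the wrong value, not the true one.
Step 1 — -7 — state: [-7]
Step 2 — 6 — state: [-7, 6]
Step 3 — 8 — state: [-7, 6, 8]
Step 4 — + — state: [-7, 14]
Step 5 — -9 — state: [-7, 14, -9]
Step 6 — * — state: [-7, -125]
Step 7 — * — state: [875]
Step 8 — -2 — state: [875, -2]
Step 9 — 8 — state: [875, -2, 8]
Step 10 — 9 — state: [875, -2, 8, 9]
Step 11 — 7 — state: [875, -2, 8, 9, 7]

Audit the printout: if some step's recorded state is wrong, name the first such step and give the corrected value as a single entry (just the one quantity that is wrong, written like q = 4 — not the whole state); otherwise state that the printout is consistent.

step 6, top = -126

Recomputing the run from the initial state:
step 1: [-7]
step 2: [-7, 6]
step 3: [-7, 6, 8]
step 4: [-7, 14]
step 5: [-7, 14, -9]
step 6: [-7, -126]
step 7: [882]
step 8: [882, -2]
step 9: [882, -2, 8]
step 10: [882, -2, 8, 9]
step 11: [882, -2, 8, 9, 7]
The first disagreement with the printout is at step 6, where the value should be top = -126.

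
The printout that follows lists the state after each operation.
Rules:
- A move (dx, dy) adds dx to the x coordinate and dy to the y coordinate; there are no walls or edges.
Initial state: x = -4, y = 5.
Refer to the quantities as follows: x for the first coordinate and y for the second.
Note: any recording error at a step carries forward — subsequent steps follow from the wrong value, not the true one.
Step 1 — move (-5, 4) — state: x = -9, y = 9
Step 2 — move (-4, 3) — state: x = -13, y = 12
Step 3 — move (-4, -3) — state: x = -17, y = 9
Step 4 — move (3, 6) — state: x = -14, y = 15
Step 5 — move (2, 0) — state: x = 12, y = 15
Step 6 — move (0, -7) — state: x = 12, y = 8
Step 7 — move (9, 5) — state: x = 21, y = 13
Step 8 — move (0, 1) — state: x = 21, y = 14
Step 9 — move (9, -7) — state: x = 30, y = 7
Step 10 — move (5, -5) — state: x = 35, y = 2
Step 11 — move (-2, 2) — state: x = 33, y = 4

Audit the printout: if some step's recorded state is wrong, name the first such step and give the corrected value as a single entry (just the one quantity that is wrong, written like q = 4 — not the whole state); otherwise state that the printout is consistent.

step 5, x = -12

Recomputing the run from the initial state:
step 1: x = -9, y = 9
step 2: x = -13, y = 12
step 3: x = -17, y = 9
step 4: x = -14, y = 15
step 5: x = -12, y = 15
step 6: x = -12, y = 8
step 7: x = -3, y = 13
step 8: x = -3, y = 14
step 9: x = 6, y = 7
step 10: x = 11, y = 2
step 11: x = 9, y = 4
The first disagreement with the printout is at step 5, where the value should be x = -12.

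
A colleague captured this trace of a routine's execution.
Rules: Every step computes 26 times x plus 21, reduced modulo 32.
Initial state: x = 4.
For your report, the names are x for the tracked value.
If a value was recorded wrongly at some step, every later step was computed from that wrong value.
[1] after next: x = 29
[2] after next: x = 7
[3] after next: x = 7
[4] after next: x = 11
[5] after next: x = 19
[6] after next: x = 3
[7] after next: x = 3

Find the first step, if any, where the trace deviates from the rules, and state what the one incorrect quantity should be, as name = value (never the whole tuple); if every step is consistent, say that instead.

1. x = (26*4 + 21) mod 32 = 29 (consistent with the trace)
2. x = (26*29 + 21) mod 32 = 7 (confirmed correct)
3. x = (26*7 + 21) mod 32 = 11 (a discrepancy with the trace)
So the first discrepancy is step 3, where the right value is x = 11.

step 3, x = 11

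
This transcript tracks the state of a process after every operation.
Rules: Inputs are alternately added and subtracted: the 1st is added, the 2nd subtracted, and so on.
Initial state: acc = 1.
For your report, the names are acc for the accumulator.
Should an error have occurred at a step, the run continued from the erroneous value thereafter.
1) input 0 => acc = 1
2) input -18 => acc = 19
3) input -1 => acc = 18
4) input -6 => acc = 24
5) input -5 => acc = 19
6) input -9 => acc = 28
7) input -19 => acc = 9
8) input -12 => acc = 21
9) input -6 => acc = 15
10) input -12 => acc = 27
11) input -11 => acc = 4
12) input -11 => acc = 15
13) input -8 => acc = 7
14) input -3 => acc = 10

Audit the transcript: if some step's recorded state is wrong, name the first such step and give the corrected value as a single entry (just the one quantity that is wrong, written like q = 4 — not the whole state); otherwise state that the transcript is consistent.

Recomputing the run from the initial state:
step 1: acc = 1
step 2: acc = 19
step 3: acc = 18
step 4: acc = 24
step 5: acc = 19
step 6: acc = 28
step 7: acc = 9
step 8: acc = 21
step 9: acc = 15
step 10: acc = 27
step 11: acc = 16
step 12: acc = 27
step 13: acc = 19
step 14: acc = 22
The first disagreement with the transcript is at step 11, where the value should be acc = 16.

step 11, acc = 16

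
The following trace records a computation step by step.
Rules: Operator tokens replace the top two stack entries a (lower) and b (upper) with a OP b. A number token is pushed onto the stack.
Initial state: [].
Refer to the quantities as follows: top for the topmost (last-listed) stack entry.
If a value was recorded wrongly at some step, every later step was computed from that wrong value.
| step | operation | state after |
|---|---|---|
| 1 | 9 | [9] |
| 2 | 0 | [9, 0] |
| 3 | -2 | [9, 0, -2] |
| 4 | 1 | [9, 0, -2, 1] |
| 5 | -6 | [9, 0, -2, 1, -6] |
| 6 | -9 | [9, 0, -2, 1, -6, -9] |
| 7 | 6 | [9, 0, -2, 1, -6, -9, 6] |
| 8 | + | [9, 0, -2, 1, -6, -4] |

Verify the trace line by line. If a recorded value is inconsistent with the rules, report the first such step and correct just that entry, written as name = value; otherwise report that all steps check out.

step 8, top = -3

Recomputing the run from the initial state:
step 1: [9]
step 2: [9, 0]
step 3: [9, 0, -2]
step 4: [9, 0, -2, 1]
step 5: [9, 0, -2, 1, -6]
step 6: [9, 0, -2, 1, -6, -9]
step 7: [9, 0, -2, 1, -6, -9, 6]
step 8: [9, 0, -2, 1, -6, -3]
The first disagreement with the trace is at step 8, where the value should be top = -3.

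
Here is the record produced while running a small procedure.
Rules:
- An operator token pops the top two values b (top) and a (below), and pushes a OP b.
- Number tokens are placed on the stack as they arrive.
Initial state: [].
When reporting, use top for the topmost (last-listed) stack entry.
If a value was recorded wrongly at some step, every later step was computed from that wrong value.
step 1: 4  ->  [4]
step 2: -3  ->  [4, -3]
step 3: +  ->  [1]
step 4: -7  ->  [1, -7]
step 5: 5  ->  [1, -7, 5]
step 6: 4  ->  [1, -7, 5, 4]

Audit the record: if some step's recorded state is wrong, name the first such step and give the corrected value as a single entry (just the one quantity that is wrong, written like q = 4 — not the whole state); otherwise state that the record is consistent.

no error

1. push 4: top = 4 (verified)
2. push -3: top = -3 (agrees with the record)
3. 4 + -3 = 1 (no discrepancy)
4. push -7: top = -7 (matches)
5. push 5: top = 5 (same as recorded)
6. push 4: top = 4 (exactly as logged)
The whole run recomputes cleanly — no discrepancies.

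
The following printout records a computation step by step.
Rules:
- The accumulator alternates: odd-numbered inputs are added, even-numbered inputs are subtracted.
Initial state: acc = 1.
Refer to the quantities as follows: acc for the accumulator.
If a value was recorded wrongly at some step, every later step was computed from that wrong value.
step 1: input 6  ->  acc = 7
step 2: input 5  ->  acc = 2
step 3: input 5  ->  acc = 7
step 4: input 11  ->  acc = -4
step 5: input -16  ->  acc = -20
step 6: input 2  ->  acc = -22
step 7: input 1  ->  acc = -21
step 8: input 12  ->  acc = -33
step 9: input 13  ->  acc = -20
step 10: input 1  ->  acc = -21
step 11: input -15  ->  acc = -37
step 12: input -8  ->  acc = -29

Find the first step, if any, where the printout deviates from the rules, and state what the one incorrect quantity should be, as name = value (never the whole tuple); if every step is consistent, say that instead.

Recomputing the run from the initial state:
step 1: acc = 7
step 2: acc = 2
step 3: acc = 7
step 4: acc = -4
step 5: acc = -20
step 6: acc = -22
step 7: acc = -21
step 8: acc = -33
step 9: acc = -20
step 10: acc = -21
step 11: acc = -36
step 12: acc = -28
The first disagreement with the printout is at step 11, where the value should be acc = -36.

step 11, acc = -36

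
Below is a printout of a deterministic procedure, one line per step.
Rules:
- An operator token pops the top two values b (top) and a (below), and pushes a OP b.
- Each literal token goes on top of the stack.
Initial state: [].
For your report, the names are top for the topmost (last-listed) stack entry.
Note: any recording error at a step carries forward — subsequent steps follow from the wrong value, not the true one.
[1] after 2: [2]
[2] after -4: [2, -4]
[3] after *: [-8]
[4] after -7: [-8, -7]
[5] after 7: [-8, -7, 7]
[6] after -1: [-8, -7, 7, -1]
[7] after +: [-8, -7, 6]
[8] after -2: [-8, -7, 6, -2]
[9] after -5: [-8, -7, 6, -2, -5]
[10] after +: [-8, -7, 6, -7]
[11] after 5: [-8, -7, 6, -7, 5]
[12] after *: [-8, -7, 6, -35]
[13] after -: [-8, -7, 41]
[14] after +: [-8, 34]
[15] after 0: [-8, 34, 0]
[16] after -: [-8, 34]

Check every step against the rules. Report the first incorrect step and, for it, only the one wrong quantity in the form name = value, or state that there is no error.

no error

Recomputing the run from the initial state:
step 1: [2]
step 2: [2, -4]
step 3: [-8]
step 4: [-8, -7]
step 5: [-8, -7, 7]
step 6: [-8, -7, 7, -1]
step 7: [-8, -7, 6]
step 8: [-8, -7, 6, -2]
step 9: [-8, -7, 6, -2, -5]
step 10: [-8, -7, 6, -7]
step 11: [-8, -7, 6, -7, 5]
step 12: [-8, -7, 6, -35]
step 13: [-8, -7, 41]
step 14: [-8, 34]
step 15: [-8, 34, 0]
step 16: [-8, 34]
This matches the printout at every step.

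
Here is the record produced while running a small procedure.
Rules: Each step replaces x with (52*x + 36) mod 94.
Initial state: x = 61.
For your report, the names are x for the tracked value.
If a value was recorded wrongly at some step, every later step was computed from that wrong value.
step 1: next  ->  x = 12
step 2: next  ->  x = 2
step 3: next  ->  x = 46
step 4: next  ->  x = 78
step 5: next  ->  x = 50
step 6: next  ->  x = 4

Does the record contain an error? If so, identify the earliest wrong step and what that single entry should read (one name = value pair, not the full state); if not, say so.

no error

Step 1: x = (52*61 + 36) mod 94 = 12 — checks out.
Step 2: x = (52*12 + 36) mod 94 = 2 — confirmed correct.
Step 3: x = (52*2 + 36) mod 94 = 46 — matches.
Step 4: x = (52*46 + 36) mod 94 = 78 — exactly as logged.
Step 5: x = (52*78 + 36) mod 94 = 50 — exactly as logged.
Step 6: x = (52*50 + 36) mod 94 = 4 — no discrepancy.
The whole run recomputes cleanly — no discrepancies.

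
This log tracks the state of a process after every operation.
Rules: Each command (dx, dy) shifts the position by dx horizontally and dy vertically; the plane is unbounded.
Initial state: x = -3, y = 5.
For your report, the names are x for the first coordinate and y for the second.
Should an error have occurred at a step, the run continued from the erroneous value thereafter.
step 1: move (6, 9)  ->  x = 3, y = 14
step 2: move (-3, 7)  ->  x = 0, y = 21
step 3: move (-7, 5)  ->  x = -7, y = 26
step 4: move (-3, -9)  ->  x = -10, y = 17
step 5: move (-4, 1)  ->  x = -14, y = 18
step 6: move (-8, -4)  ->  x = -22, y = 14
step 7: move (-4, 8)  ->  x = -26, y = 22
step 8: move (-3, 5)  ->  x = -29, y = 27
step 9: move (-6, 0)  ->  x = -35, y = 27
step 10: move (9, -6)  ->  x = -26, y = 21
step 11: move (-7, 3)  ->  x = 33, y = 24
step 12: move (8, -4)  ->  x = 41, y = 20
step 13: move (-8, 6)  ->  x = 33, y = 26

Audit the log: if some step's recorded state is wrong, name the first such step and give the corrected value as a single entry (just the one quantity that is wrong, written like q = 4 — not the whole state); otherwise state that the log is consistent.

step 11, x = -33

Recomputing the run from the initial state:
step 1: x = 3, y = 14
step 2: x = 0, y = 21
step 3: x = -7, y = 26
step 4: x = -10, y = 17
step 5: x = -14, y = 18
step 6: x = -22, y = 14
step 7: x = -26, y = 22
step 8: x = -29, y = 27
step 9: x = -35, y = 27
step 10: x = -26, y = 21
step 11: x = -33, y = 24
step 12: x = -25, y = 20
step 13: x = -33, y = 26
The first disagreement with the log is at step 11, where the value should be x = -33.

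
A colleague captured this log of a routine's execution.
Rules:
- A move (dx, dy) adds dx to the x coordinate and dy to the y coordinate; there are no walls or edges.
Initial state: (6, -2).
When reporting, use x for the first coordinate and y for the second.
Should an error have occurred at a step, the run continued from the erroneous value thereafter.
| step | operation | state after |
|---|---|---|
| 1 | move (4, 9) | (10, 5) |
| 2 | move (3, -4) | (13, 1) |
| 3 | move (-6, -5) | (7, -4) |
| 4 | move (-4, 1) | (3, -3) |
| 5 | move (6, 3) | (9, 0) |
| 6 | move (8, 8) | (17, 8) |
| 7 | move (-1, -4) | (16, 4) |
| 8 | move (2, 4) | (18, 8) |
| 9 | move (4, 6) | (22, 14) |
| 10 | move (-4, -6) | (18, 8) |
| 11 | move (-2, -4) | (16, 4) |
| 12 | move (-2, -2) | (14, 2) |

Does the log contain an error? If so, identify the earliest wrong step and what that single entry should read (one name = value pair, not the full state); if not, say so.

step 1, y = 7

Step 1: x = 6 + (4) = 10, y = -2 + (9) = 7 — the recorded entry deviates here.
So the first discrepancy is step 1, where the right value is y = 7.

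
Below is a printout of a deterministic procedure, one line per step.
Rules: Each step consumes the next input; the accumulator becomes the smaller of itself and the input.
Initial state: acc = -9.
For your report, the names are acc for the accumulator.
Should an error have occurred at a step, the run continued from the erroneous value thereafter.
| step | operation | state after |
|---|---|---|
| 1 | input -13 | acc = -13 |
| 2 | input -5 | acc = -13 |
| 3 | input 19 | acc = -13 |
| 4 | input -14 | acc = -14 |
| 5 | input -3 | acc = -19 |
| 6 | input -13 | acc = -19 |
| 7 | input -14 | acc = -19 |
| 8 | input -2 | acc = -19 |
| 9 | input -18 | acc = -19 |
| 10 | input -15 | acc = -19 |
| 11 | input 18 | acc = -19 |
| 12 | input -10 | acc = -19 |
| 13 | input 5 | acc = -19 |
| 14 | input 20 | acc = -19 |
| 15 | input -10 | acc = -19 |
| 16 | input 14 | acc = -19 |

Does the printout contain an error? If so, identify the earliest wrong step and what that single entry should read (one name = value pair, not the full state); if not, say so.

step 5, acc = -14

Step 1: acc = min(-9, -13) = -13 — matches.
Step 2: acc = min(-13, -5) = -13 — checks out.
Step 3: acc = min(-13, 19) = -13 — same as recorded.
Step 4: acc = min(-13, -14) = -14 — checks out.
Step 5: acc = min(-14, -3) = -14 — the printout disagrees here.
So the first discrepancy is step 5, where the right value is acc = -14.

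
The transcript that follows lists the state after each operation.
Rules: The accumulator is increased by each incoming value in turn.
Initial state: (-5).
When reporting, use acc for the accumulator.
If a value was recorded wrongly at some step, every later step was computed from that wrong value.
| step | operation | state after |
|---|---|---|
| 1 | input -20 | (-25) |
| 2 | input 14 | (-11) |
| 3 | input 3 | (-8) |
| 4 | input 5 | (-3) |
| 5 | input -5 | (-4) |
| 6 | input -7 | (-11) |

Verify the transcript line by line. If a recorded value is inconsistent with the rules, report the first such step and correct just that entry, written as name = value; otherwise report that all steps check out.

step 5, acc = -8

Recomputing the run from the initial state:
step 1: acc = -25
step 2: acc = -11
step 3: acc = -8
step 4: acc = -3
step 5: acc = -8
step 6: acc = -15
The first disagreement with the transcript is at step 5, where the value should be acc = -8.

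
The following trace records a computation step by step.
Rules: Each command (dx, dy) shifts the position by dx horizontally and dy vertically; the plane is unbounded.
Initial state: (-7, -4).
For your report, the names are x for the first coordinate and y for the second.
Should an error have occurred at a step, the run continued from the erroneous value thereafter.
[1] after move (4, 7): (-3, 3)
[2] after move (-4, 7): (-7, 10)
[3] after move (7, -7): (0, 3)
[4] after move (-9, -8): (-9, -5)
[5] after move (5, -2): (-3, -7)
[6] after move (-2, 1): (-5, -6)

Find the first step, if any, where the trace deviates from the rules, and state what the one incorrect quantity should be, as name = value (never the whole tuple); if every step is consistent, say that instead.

step 5, x = -4

Recomputing the run from the initial state:
step 1: x = -3, y = 3
step 2: x = -7, y = 10
step 3: x = 0, y = 3
step 4: x = -9, y = -5
step 5: x = -4, y = -7
step 6: x = -6, y = -6
The first disagreement with the trace is at step 5, where the value should be x = -4.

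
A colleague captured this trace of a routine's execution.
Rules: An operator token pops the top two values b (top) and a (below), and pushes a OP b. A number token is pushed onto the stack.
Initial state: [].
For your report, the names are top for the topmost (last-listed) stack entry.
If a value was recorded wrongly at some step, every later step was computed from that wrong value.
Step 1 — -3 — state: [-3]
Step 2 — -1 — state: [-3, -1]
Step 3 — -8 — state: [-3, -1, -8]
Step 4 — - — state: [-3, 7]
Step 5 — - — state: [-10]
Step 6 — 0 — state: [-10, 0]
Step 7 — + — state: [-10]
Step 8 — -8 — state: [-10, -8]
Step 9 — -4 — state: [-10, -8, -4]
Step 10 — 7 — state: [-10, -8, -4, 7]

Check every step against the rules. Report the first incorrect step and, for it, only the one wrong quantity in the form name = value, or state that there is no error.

no error

Recomputing the run from the initial state:
step 1: [-3]
step 2: [-3, -1]
step 3: [-3, -1, -8]
step 4: [-3, 7]
step 5: [-10]
step 6: [-10, 0]
step 7: [-10]
step 8: [-10, -8]
step 9: [-10, -8, -4]
step 10: [-10, -8, -4, 7]
This matches the trace at every step.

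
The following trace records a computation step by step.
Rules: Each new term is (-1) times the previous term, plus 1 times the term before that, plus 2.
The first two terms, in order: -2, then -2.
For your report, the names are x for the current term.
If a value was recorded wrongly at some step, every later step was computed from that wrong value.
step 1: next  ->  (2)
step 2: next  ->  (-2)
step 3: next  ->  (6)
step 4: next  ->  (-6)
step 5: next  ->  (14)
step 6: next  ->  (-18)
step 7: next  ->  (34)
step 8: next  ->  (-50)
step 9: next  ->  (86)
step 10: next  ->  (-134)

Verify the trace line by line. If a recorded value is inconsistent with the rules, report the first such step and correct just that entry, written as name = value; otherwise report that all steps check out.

Recomputing the run from the initial state:
step 1: x = 2
step 2: x = -2
step 3: x = 6
step 4: x = -6
step 5: x = 14
step 6: x = -18
step 7: x = 34
step 8: x = -50
step 9: x = 86
step 10: x = -134
This matches the trace at every step.

no error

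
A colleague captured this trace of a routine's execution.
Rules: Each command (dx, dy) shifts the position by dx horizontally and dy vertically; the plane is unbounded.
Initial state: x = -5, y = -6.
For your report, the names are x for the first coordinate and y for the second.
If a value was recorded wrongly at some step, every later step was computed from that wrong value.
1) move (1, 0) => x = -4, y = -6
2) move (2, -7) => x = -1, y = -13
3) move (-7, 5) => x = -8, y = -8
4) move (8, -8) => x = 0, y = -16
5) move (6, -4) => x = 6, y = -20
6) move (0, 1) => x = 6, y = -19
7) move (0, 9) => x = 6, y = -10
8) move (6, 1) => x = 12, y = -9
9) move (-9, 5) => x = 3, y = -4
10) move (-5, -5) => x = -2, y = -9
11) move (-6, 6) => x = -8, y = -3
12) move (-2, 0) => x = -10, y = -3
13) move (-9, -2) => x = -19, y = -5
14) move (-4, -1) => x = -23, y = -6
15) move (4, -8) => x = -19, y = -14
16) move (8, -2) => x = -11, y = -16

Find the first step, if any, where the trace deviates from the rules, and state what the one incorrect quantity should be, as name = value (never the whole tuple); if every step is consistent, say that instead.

Recomputing the run from the initial state:
step 1: x = -4, y = -6
step 2: x = -2, y = -13
step 3: x = -9, y = -8
step 4: x = -1, y = -16
step 5: x = 5, y = -20
step 6: x = 5, y = -19
step 7: x = 5, y = -10
step 8: x = 11, y = -9
step 9: x = 2, y = -4
step 10: x = -3, y = -9
step 11: x = -9, y = -3
step 12: x = -11, y = -3
step 13: x = -20, y = -5
step 14: x = -24, y = -6
step 15: x = -20, y = -14
step 16: x = -12, y = -16
The first disagreement with the trace is at step 2, where the value should be x = -2.

step 2, x = -2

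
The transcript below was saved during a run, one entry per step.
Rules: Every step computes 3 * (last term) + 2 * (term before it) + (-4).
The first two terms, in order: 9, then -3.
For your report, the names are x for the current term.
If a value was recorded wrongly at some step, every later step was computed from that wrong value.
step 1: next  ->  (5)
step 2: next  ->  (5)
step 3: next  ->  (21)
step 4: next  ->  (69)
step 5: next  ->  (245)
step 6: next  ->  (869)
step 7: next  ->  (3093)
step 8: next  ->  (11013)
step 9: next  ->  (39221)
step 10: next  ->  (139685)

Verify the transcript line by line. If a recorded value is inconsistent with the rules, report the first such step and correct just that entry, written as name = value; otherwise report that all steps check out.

1. x = 3*(-3) + (2)*(9) + (-4) = 5 (matches)
2. x = 3*(5) + (2)*(-3) + (-4) = 5 (exactly as logged)
3. x = 3*(5) + (2)*(5) + (-4) = 21 (exactly as logged)
4. x = 3*(21) + (2)*(5) + (-4) = 69 (matches)
5. x = 3*(69) + (2)*(21) + (-4) = 245 (checks out)
6. x = 3*(245) + (2)*(69) + (-4) = 869 (checks out)
7. x = 3*(869) + (2)*(245) + (-4) = 3093 (exactly as logged)
8. x = 3*(3093) + (2)*(869) + (-4) = 11013 (matches)
9. x = 3*(11013) + (2)*(3093) + (-4) = 39221 (agrees with the transcript)
10. x = 3*(39221) + (2)*(11013) + (-4) = 139685 (matches)
Every step is consistent.

no error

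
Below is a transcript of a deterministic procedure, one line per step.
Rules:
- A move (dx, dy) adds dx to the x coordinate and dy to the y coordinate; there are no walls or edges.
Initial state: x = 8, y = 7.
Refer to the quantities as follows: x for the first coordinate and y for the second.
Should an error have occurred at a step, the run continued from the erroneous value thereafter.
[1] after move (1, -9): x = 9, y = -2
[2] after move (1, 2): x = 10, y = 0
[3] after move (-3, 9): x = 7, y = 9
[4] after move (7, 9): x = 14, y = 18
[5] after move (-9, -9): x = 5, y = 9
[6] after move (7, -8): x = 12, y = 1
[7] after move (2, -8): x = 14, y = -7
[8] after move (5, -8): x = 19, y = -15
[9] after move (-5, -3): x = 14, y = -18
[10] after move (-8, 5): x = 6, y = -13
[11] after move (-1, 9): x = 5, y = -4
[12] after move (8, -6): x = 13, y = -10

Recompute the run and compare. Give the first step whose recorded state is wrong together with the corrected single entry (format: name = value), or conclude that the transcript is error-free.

no error

1. x = 8 + (1) = 9, y = 7 + (-9) = -2 (agrees with the transcript)
2. x = 9 + (1) = 10, y = -2 + (2) = 0 (consistent with the transcript)
3. x = 10 + (-3) = 7, y = 0 + (9) = 9 (checks out)
4. x = 7 + (7) = 14, y = 9 + (9) = 18 (agrees with the transcript)
5. x = 14 + (-9) = 5, y = 18 + (-9) = 9 (no discrepancy)
6. x = 5 + (7) = 12, y = 9 + (-8) = 1 (matches)
7. x = 12 + (2) = 14, y = 1 + (-8) = -7 (consistent with the transcript)
8. x = 14 + (5) = 19, y = -7 + (-8) = -15 (confirmed correct)
9. x = 19 + (-5) = 14, y = -15 + (-3) = -18 (same as recorded)
10. x = 14 + (-8) = 6, y = -18 + (5) = -13 (no discrepancy)
11. x = 6 + (-1) = 5, y = -13 + (9) = -4 (agrees with the transcript)
12. x = 5 + (8) = 13, y = -4 + (-6) = -10 (no discrepancy)
No step deviates from the rules.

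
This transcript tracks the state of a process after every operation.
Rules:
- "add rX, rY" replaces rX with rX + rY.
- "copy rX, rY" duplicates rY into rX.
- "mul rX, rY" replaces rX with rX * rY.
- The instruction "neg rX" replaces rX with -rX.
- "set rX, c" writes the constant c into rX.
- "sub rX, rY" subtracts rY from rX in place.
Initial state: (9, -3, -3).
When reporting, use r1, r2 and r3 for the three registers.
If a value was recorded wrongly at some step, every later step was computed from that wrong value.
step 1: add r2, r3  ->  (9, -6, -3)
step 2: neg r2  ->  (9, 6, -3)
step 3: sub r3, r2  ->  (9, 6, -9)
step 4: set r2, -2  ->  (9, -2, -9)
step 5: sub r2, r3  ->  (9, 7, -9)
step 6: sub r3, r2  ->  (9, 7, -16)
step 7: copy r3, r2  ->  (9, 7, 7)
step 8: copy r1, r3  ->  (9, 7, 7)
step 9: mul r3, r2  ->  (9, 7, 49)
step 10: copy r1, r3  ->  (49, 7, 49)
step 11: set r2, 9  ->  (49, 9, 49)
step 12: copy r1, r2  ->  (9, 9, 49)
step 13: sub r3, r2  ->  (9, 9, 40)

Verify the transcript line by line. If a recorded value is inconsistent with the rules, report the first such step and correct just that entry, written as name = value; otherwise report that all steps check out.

Step 1: r2 = -3 + -3 = -6 — confirmed correct.
Step 2: r2 = -(-6) = 6 — matches.
Step 3: r3 = -3 - 6 = -9 — exactly as logged.
Step 4: r2 = -2 — matches.
Step 5: r2 = -2 - -9 = 7 — agrees with the transcript.
Step 6: r3 = -9 - 7 = -16 — exactly as logged.
Step 7: r3 = 7 — no discrepancy.
Step 8: r1 = 7 — the transcript has a different value.
Conclusion: step 8 carries the first error; the entry should be r1 = 7.

step 8, r1 = 7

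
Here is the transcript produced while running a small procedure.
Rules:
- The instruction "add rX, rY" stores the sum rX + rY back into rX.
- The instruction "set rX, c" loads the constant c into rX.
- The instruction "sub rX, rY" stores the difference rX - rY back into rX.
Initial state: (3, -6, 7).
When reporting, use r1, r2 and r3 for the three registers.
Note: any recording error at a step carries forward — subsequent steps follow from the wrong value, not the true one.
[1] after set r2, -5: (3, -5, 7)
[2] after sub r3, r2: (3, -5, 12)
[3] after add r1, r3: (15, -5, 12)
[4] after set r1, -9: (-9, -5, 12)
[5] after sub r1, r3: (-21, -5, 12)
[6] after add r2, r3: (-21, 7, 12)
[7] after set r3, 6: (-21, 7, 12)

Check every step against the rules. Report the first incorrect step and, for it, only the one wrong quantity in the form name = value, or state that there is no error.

step 7, r3 = 6

Recomputing the run from the initial state:
step 1: r1 = 3, r2 = -5, r3 = 7
step 2: r1 = 3, r2 = -5, r3 = 12
step 3: r1 = 15, r2 = -5, r3 = 12
step 4: r1 = -9, r2 = -5, r3 = 12
step 5: r1 = -21, r2 = -5, r3 = 12
step 6: r1 = -21, r2 = 7, r3 = 12
step 7: r1 = -21, r2 = 7, r3 = 6
The first disagreement with the transcript is at step 7, where the value should be r3 = 6.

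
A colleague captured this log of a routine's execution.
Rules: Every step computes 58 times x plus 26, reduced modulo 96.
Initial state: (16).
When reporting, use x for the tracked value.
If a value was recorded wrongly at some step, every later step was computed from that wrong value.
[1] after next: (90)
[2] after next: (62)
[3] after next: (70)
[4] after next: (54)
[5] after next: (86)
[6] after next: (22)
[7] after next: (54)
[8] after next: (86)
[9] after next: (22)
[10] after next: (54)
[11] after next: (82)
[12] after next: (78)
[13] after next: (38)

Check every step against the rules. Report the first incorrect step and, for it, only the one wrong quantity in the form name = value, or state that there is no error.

step 11, x = 86

Step 1: x = (58*16 + 26) mod 96 = 90 — checks out.
Step 2: x = (58*90 + 26) mod 96 = 62 — consistent with the log.
Step 3: x = (58*62 + 26) mod 96 = 70 — exactly as logged.
Step 4: x = (58*70 + 26) mod 96 = 54 — in agreement.
Step 5: x = (58*54 + 26) mod 96 = 86 — matches.
Step 6: x = (58*86 + 26) mod 96 = 22 — consistent with the log.
Step 7: x = (58*22 + 26) mod 96 = 54 — agrees with the log.
Step 8: x = (58*54 + 26) mod 96 = 86 — consistent with the log.
Step 9: x = (58*86 + 26) mod 96 = 22 — in agreement.
Step 10: x = (58*22 + 26) mod 96 = 54 — consistent with the log.
Step 11: x = (58*54 + 26) mod 96 = 86 — the log has a different value.
That makes step 11 the first incorrect line — x = 86 is what it should show.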